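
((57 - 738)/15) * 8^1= -1816/5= -363.20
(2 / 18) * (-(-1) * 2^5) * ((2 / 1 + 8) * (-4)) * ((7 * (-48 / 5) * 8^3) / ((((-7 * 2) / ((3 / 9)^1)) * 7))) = -1048576 / 63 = -16644.06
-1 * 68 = -68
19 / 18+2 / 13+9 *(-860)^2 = 1557597883 / 234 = 6656401.21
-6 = -6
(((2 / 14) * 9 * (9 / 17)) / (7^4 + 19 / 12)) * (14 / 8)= 243 / 490127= 0.00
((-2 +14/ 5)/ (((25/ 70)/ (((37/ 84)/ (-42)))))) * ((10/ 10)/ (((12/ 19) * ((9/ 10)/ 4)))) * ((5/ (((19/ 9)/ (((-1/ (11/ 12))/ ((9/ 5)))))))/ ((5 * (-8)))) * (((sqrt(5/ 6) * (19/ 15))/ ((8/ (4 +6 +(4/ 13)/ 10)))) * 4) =-114589 * sqrt(30)/ 18243225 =-0.03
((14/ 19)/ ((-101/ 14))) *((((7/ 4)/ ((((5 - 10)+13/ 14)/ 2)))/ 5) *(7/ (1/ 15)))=67228/ 36461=1.84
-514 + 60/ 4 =-499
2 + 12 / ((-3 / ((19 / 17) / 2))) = -4 / 17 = -0.24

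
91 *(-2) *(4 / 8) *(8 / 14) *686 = -35672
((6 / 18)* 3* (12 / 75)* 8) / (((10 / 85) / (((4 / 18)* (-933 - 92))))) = -22304 / 9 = -2478.22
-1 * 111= -111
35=35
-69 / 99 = -23 / 33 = -0.70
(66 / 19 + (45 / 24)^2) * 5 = 42495 / 1216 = 34.95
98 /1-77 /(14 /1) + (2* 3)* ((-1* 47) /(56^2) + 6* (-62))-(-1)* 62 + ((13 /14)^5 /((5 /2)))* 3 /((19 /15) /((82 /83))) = -1761556640703 /848148448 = -2076.94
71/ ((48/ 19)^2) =25631/ 2304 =11.12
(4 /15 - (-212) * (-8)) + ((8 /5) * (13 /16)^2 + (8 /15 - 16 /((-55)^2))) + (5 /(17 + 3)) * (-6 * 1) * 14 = -166026427 /96800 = -1715.15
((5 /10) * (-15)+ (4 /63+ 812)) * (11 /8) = 1115125 /1008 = 1106.27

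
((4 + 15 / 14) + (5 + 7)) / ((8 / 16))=239 / 7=34.14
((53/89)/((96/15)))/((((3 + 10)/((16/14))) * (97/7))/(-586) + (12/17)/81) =-35639055/99688366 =-0.36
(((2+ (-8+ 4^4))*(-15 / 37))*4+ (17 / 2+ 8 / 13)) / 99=-42359 / 10582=-4.00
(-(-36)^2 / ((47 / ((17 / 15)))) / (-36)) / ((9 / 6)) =136 / 235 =0.58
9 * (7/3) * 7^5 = 352947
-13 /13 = -1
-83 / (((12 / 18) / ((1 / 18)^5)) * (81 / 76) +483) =-1577 / 25518345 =-0.00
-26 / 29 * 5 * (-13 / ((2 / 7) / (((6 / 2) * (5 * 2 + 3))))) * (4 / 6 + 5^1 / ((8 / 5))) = 6997445 / 232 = 30161.40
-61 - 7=-68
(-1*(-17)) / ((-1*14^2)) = -17 / 196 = -0.09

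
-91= -91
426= 426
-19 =-19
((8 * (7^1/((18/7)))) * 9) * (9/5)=1764/5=352.80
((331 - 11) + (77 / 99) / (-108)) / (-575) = -311033 / 558900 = -0.56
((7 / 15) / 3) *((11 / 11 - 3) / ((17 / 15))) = -14 / 51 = -0.27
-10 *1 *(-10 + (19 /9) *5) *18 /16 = -25 /4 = -6.25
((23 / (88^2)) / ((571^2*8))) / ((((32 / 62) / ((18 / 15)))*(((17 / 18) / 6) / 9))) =519777 / 3433811645440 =0.00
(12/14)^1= 6/7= 0.86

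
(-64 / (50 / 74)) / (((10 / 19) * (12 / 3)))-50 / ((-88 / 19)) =-188081 / 5500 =-34.20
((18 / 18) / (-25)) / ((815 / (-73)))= 73 / 20375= 0.00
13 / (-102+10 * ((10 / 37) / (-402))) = -96681 / 758624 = -0.13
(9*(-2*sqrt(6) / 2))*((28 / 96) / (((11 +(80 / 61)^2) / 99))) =-286517*sqrt(6) / 14024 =-50.04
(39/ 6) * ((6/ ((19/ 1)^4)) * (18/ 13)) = 54/ 130321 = 0.00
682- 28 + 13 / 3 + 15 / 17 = 33620 / 51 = 659.22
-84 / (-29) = 84 / 29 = 2.90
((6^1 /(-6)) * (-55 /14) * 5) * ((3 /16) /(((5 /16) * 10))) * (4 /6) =11 /14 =0.79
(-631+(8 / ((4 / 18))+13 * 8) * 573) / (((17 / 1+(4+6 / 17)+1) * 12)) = 1353013 / 4560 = 296.71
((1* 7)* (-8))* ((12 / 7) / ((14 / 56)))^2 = -18432 / 7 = -2633.14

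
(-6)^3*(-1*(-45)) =-9720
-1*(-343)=343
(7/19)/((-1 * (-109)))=7/2071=0.00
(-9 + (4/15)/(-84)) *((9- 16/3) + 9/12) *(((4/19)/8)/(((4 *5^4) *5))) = -37577/448875000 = -0.00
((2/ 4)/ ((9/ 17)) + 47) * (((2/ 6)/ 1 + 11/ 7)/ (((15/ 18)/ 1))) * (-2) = -13808/ 63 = -219.17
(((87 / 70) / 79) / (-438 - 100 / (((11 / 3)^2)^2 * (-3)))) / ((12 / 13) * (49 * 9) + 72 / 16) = -190333 / 2180028675510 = -0.00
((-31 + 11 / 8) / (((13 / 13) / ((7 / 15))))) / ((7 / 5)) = -79 / 8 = -9.88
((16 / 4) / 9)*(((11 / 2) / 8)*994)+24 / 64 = 21895 / 72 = 304.10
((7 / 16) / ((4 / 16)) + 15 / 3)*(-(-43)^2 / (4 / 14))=-349461 / 8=-43682.62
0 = 0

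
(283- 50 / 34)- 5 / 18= 86063 / 306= 281.25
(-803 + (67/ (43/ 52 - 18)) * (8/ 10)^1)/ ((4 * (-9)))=1199777/ 53580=22.39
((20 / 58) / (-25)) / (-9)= 0.00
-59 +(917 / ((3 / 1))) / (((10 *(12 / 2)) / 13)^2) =-482227 / 10800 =-44.65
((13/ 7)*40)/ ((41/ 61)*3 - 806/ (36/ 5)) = -570960/ 844907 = -0.68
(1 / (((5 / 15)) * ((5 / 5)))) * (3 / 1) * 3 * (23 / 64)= 621 / 64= 9.70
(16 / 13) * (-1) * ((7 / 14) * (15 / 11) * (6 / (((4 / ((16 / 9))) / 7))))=-2240 / 143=-15.66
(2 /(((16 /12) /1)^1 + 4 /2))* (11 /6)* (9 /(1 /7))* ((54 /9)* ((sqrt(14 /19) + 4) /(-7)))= -1188 /5 - 297* sqrt(266) /95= -288.59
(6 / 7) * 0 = 0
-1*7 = -7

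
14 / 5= 2.80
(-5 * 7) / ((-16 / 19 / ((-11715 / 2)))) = -243452.34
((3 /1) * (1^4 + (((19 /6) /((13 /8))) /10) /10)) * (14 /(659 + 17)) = 3479 /54925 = 0.06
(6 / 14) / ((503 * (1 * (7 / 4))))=12 / 24647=0.00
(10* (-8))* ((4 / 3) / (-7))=320 / 21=15.24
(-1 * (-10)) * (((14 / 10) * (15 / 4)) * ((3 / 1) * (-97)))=-30555 / 2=-15277.50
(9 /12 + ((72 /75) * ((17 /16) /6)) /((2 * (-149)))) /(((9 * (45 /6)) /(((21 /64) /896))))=22333 /5492736000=0.00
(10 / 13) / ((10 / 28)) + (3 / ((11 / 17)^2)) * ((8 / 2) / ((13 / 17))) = 62344 / 1573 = 39.63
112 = 112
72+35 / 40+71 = 1151 / 8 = 143.88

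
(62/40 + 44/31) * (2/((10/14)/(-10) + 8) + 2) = 46025/6882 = 6.69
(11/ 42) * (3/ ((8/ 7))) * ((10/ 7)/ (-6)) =-55/ 336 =-0.16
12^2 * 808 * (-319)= -37116288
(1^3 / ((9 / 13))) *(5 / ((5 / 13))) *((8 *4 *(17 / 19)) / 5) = 91936 / 855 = 107.53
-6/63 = -2/21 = -0.10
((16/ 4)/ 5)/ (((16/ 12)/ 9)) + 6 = 57/ 5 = 11.40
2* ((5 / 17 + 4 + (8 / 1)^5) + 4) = 1114394 / 17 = 65552.59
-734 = -734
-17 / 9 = -1.89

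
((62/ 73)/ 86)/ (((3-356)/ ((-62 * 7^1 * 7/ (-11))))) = -94178/ 12188737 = -0.01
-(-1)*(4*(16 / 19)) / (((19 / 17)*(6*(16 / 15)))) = 170 / 361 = 0.47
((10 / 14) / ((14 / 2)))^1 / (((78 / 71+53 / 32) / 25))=284000 / 306691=0.93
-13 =-13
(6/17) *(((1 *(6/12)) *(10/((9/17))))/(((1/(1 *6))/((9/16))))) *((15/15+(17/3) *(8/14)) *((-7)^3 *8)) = -130830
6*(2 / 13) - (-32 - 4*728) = 38284 / 13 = 2944.92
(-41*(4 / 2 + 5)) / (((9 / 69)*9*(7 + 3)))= -6601 / 270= -24.45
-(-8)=8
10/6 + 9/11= 82/33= 2.48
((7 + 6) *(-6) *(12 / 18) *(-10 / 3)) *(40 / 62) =10400 / 93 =111.83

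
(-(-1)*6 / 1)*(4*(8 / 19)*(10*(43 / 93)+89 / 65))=2318528 / 38285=60.56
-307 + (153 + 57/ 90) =-4601/ 30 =-153.37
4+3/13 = 55/13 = 4.23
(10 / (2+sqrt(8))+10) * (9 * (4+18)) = 990+990 * sqrt(2) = 2390.07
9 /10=0.90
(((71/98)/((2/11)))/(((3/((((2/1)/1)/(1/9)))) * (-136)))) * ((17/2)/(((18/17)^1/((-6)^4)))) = -358479/196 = -1828.97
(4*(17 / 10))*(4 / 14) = 68 / 35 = 1.94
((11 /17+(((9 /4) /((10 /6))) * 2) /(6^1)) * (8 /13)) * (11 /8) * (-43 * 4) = -176429 /1105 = -159.66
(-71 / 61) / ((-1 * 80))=71 / 4880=0.01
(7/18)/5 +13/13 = 97/90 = 1.08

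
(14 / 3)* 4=56 / 3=18.67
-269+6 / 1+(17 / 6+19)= -1447 / 6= -241.17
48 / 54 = 8 / 9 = 0.89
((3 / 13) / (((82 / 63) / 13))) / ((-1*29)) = -189 / 2378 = -0.08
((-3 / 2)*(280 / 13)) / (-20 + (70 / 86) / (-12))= 43344 / 26923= 1.61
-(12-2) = -10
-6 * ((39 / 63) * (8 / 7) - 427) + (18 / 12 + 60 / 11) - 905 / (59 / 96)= 69464023 / 63602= 1092.17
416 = 416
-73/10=-7.30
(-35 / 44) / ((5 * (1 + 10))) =-7 / 484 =-0.01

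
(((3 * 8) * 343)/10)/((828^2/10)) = 343/28566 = 0.01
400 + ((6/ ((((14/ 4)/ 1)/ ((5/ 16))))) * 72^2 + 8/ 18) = 200188/ 63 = 3177.59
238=238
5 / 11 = 0.45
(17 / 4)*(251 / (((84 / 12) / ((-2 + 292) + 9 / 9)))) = 1241697 / 28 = 44346.32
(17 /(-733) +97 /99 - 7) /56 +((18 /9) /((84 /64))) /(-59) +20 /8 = 567336527 /239761368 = 2.37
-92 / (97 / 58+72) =-5336 / 4273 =-1.25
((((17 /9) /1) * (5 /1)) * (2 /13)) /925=34 /21645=0.00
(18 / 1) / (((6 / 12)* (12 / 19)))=57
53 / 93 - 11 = -970 / 93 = -10.43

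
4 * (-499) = -1996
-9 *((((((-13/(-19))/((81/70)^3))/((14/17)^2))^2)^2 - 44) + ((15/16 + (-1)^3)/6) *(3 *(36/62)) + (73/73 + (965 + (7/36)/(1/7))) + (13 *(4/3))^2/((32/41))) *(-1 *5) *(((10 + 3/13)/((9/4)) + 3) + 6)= 53466087755477208248819721732557108375/67028524466769668003758988144688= 797661.71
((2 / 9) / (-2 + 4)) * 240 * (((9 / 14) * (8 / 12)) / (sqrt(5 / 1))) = 16 * sqrt(5) / 7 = 5.11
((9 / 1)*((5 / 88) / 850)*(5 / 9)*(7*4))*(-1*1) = -7 / 748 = -0.01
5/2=2.50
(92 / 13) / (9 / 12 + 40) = 368 / 2119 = 0.17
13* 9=117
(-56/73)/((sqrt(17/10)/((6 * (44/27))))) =-4928 * sqrt(170)/11169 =-5.75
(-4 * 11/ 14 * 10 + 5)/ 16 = -185/ 112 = -1.65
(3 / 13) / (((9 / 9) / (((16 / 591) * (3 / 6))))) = 8 / 2561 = 0.00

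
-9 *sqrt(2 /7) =-4.81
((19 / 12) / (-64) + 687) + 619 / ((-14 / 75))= -14134021 / 5376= -2629.10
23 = 23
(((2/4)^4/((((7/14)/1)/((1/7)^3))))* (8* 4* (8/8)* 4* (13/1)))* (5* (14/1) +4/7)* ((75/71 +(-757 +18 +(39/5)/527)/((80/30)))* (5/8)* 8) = -59071.30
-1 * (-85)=85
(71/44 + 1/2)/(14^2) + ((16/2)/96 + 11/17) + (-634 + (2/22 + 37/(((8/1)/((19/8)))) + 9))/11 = -1065731869/19352256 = -55.07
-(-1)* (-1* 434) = -434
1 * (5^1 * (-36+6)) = -150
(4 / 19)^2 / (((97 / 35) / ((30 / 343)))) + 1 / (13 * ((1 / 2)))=3462866 / 22305829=0.16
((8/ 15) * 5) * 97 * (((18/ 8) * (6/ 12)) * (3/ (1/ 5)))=4365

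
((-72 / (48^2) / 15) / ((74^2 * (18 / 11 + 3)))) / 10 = -11 / 1340524800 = -0.00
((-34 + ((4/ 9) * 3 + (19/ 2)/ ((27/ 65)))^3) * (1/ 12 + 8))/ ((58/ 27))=216050783699/ 4059072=53226.64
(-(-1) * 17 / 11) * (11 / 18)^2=187 / 324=0.58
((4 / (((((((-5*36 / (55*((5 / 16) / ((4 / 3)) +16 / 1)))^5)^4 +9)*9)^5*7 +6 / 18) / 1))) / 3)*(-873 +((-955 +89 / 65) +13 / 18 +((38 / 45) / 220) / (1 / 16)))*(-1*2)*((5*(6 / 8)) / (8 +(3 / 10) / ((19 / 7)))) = 427637613987639636001721318335866264717147460509506870774183672581440764760990700954045783688580212100220780943214170909477825414460009355508035797244511284557419227193369511106594136916742949603695439749041376407962008059413114355442364922447908298251743496409736509748983692463108060394767437077574016051840567695895714761503747015903084638632142354718431347819943386915564943881922482114330618591901047203332909 / 4636429453052389817461224238330967281197026124166031053998441234717402243230413398586771961474738334114473694926806140437983983345500165568169313501550235171546291408871239533416219260937892314372757507929738921827253593879477603974714646461664210040328996558210220742492079322872977275088189693177157191689602145183647909051256466166119642735304697608611216123217108207822525525430951395372892247526138871880573384584579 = 0.00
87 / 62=1.40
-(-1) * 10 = 10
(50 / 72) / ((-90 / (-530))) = 1325 / 324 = 4.09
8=8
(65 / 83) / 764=65 / 63412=0.00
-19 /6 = -3.17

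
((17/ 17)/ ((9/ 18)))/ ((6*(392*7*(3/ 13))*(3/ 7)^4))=91/ 5832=0.02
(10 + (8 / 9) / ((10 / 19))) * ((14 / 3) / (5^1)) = 10.91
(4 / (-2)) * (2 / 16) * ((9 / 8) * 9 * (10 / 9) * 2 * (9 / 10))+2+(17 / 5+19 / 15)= 77 / 48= 1.60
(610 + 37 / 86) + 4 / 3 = 157835 / 258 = 611.76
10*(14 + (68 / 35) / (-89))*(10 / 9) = 96760 / 623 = 155.31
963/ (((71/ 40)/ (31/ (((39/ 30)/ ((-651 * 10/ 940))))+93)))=-1698038640/ 43381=-39142.45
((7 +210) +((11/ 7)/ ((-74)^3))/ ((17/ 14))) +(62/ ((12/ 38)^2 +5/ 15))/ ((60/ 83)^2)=118968506983649/ 242313821400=490.97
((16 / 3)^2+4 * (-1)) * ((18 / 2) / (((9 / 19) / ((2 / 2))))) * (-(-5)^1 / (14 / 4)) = 41800 / 63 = 663.49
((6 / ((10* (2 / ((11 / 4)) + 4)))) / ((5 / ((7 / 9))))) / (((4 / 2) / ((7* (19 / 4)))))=10241 / 31200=0.33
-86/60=-43/30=-1.43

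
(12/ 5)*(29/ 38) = 174/ 95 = 1.83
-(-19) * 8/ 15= 152/ 15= 10.13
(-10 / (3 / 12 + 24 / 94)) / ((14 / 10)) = -1880 / 133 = -14.14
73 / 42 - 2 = -0.26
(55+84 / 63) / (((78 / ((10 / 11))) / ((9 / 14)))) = 65 / 154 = 0.42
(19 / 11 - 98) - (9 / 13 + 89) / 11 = -14933 / 143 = -104.43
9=9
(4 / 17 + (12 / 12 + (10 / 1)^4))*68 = 680084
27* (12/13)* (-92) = -29808/13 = -2292.92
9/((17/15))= 135/17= 7.94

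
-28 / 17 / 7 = -4 / 17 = -0.24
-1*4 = -4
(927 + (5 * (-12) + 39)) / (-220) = -453 / 110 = -4.12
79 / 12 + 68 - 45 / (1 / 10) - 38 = -4961 / 12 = -413.42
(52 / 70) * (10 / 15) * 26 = 1352 / 105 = 12.88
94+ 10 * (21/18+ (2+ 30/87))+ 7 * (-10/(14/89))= -27482/87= -315.89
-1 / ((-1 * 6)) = 1 / 6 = 0.17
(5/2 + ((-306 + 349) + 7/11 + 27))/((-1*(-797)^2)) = -0.00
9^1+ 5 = 14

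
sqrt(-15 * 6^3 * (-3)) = 18 * sqrt(30) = 98.59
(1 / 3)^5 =1 / 243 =0.00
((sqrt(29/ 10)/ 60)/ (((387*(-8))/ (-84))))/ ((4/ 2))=7*sqrt(290)/ 309600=0.00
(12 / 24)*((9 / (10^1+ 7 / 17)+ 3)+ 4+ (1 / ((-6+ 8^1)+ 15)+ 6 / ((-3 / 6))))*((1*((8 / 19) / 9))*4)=-21808 / 57171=-0.38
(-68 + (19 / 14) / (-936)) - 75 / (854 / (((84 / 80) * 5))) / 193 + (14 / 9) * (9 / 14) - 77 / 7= -12033916813 / 154273392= -78.00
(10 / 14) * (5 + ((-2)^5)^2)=735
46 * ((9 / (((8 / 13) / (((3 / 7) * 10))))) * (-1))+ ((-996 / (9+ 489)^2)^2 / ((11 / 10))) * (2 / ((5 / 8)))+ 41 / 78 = -178908305326 / 62063001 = -2882.69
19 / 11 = 1.73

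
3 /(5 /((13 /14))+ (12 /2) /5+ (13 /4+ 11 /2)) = 0.20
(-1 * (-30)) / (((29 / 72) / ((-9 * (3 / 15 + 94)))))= -1831248 / 29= -63146.48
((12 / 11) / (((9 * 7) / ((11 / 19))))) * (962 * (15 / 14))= 9620 / 931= 10.33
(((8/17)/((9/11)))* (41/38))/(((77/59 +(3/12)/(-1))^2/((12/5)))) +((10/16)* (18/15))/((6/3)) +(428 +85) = 1236936847103/2403158760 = 514.71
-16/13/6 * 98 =-784/39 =-20.10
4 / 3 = 1.33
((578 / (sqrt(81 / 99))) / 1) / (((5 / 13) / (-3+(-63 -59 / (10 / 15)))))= -386971*sqrt(11) / 5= -256687.52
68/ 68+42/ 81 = 41/ 27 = 1.52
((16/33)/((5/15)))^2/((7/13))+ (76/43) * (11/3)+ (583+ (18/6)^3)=67787834/109263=620.41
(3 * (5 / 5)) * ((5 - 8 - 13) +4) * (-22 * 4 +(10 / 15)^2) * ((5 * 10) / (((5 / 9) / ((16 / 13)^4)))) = 18591252480 / 28561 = 650931.43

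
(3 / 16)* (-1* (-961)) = 2883 / 16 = 180.19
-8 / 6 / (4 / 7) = -7 / 3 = -2.33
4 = 4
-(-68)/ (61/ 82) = 5576/ 61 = 91.41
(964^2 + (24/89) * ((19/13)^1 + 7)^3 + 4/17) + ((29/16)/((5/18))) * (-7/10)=1235826095415753/1329624400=929455.04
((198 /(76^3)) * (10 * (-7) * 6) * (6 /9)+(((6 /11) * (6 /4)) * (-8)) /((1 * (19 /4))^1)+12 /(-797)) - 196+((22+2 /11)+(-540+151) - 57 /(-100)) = -1695047478227 /3006642650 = -563.77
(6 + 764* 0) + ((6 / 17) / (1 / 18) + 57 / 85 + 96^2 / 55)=168849 / 935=180.59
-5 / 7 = -0.71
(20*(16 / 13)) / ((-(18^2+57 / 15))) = -0.08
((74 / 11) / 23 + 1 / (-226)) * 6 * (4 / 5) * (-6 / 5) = -1185912 / 714725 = -1.66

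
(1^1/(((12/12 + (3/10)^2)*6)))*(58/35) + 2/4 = 3449/4578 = 0.75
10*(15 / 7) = 150 / 7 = 21.43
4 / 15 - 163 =-2441 / 15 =-162.73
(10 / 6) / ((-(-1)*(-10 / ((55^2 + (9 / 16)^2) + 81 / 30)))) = -504.67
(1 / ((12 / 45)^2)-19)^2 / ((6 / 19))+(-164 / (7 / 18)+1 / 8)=-3702875 / 10752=-344.39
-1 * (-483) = 483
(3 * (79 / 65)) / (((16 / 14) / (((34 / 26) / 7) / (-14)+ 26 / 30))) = 1288253 / 473200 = 2.72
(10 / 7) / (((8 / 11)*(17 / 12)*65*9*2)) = 11 / 9282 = 0.00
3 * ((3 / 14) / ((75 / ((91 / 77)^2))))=507 / 42350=0.01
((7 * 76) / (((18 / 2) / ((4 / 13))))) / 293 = 2128 / 34281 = 0.06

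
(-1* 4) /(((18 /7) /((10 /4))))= -35 /9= -3.89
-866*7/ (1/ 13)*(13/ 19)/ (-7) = 7702.84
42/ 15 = 14/ 5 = 2.80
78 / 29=2.69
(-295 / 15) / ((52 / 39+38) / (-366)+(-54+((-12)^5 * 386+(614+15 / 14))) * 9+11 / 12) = 0.00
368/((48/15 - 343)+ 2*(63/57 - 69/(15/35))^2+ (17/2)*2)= 0.01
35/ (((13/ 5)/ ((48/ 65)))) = 1680/ 169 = 9.94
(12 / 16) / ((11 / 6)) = 9 / 22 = 0.41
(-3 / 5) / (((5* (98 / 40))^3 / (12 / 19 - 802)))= 2923392 / 11176655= 0.26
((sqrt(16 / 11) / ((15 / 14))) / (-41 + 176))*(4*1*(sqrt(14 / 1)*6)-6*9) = -112*sqrt(11) / 825 + 448*sqrt(154) / 7425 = 0.30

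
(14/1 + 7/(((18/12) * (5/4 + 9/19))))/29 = 6566/11397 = 0.58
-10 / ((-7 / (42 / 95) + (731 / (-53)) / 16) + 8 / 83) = 2111520 / 3504907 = 0.60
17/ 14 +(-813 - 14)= -11561/ 14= -825.79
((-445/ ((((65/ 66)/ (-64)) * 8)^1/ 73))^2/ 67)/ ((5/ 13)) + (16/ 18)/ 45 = 953188068584504/ 352755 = 2702124898.54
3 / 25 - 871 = -21772 / 25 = -870.88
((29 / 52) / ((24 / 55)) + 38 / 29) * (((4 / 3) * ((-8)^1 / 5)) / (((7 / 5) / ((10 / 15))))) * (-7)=187358 / 10179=18.41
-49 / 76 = -0.64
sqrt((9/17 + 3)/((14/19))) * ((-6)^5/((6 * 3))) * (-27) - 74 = 25453.69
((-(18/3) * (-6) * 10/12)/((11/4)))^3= 1728000/1331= 1298.27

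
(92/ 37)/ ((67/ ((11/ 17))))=1012/ 42143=0.02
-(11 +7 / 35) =-56 / 5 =-11.20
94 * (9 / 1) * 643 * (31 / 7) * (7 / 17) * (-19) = -320403042 / 17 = -18847237.76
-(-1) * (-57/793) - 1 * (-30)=23733/793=29.93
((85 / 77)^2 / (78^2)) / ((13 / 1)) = 7225 / 468936468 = 0.00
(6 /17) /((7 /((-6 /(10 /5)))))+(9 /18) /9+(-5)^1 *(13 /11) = -141485 /23562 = -6.00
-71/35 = -2.03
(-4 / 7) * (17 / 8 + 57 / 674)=-851 / 674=-1.26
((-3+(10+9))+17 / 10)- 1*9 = 87 / 10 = 8.70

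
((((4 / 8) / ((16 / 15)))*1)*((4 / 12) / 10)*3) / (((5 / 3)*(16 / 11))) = 99 / 5120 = 0.02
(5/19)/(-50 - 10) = -1/228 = -0.00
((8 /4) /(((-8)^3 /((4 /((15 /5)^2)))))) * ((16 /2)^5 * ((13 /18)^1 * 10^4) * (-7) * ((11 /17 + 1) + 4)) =7454720000 /459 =16241220.04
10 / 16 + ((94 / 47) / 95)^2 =45157 / 72200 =0.63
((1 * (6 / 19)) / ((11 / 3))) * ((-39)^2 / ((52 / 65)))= 68445 / 418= 163.74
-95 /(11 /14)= -1330 /11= -120.91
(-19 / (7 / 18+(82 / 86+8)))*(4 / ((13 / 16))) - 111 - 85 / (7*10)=-3282761 / 26858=-122.23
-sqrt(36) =-6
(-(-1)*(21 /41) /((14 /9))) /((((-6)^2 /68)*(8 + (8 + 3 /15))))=85 /2214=0.04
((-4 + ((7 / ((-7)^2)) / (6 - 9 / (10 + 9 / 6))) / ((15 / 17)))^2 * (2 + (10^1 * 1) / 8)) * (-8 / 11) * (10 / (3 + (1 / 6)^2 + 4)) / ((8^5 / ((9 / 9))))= -32511701053 / 20108132352000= -0.00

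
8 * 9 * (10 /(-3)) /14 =-120 /7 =-17.14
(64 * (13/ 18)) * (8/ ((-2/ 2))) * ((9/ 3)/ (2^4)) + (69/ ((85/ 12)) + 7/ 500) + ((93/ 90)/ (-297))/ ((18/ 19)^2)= -73101613877/ 1226907000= -59.58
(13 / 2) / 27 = 13 / 54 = 0.24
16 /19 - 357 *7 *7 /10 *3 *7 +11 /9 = -62813833 /1710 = -36733.24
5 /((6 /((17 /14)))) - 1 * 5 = -335 /84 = -3.99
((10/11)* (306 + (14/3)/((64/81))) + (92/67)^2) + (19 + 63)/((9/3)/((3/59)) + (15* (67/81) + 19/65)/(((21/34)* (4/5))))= 20181967490063/70466598224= 286.40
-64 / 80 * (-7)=28 / 5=5.60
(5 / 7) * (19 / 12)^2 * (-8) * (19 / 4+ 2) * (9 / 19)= -2565 / 56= -45.80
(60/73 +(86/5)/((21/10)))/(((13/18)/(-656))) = -54379776/6643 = -8186.03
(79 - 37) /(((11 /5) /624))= 11912.73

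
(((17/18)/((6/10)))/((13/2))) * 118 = 10030/351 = 28.58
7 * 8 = 56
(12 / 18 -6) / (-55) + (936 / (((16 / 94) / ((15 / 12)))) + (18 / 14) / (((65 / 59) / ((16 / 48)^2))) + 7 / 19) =7844590123 / 1141140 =6874.35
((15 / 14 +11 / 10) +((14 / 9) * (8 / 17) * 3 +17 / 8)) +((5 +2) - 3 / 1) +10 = 292633 / 14280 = 20.49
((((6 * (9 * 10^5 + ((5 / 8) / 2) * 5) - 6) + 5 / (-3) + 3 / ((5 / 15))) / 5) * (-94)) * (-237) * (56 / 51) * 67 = 451370997478058 / 255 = 1770082343051.21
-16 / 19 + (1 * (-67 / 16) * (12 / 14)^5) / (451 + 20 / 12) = -183519265 / 216827107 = -0.85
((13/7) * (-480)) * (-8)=49920/7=7131.43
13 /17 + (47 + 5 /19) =15513 /323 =48.03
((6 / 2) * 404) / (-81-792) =-404 / 291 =-1.39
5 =5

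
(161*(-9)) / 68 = -1449 / 68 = -21.31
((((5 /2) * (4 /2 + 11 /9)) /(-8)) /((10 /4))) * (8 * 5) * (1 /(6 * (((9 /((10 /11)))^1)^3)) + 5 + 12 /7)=-19838270555 /183386511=-108.18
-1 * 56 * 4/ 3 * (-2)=448/ 3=149.33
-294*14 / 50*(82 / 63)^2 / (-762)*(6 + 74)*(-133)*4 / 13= -400642816 / 668655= -599.18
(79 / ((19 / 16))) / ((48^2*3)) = 79 / 8208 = 0.01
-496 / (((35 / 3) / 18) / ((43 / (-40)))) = 143964 / 175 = 822.65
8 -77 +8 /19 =-1303 /19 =-68.58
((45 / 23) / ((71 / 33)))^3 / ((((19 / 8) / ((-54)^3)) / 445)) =-1835737748258040000 / 82739359603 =-22186994.88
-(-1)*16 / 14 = 1.14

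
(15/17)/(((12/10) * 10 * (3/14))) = 35/102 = 0.34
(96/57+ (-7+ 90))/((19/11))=17699/361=49.03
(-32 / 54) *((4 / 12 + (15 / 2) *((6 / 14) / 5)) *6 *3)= -656 / 63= -10.41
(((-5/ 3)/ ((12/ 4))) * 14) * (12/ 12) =-70/ 9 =-7.78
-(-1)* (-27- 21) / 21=-16 / 7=-2.29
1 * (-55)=-55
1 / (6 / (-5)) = -5 / 6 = -0.83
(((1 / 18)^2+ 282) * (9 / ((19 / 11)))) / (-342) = -1005059 / 233928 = -4.30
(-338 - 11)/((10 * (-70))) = 349/700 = 0.50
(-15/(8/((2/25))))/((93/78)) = -39/310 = -0.13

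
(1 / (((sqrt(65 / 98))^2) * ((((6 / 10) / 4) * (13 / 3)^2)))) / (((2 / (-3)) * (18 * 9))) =-98 / 19773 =-0.00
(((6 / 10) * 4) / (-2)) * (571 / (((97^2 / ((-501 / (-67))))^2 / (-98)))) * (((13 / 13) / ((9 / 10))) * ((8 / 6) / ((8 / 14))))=43697154536 / 397407942409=0.11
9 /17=0.53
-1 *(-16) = 16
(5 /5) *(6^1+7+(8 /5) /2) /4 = 69 /20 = 3.45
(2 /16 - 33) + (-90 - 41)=-1311 /8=-163.88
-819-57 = -876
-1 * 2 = -2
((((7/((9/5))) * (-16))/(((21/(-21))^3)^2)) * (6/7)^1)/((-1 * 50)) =16/15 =1.07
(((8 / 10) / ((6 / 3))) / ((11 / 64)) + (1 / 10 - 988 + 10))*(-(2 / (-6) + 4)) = 35771 / 10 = 3577.10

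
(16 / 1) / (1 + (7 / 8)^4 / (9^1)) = 589824 / 39265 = 15.02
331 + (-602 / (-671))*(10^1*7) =264241 / 671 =393.80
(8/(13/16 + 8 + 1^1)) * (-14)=-1792/157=-11.41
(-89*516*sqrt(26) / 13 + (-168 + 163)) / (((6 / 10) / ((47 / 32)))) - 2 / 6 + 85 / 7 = -899345*sqrt(26) / 104 - 289 / 672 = -44094.45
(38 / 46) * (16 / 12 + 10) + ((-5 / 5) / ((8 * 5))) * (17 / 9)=77129 / 8280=9.32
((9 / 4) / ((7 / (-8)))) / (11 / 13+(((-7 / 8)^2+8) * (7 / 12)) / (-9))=-539136 / 58289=-9.25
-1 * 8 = -8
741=741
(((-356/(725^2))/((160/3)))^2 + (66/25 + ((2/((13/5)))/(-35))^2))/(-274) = -9665808238740344209/1003010215821250000000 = -0.01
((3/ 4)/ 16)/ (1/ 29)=87/ 64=1.36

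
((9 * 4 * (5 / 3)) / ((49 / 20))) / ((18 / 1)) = 200 / 147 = 1.36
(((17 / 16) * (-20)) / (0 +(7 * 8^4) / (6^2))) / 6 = -255 / 57344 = -0.00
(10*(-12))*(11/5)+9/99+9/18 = -5795/22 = -263.41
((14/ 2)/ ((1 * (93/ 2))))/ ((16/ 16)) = 0.15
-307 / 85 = -3.61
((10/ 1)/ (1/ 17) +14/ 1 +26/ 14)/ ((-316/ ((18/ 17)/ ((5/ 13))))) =-152217/ 94010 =-1.62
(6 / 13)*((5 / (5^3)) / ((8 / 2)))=0.00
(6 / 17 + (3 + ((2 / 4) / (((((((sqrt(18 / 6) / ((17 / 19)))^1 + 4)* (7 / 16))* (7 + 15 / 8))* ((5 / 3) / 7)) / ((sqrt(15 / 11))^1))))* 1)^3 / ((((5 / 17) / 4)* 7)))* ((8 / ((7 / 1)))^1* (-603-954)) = -197754174177048294192 / 2068465140389725-17693114372601748669292544* sqrt(165) / 11777260730767684912375 + 629570088257716224* sqrt(3) / 851720940160475 + 594666474115812975138816* sqrt(55) / 471090429230707396495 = -104259.95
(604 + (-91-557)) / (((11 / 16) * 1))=-64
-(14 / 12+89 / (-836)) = -2659 / 2508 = -1.06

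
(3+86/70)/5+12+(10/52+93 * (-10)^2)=9313.04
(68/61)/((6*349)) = 34/63867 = 0.00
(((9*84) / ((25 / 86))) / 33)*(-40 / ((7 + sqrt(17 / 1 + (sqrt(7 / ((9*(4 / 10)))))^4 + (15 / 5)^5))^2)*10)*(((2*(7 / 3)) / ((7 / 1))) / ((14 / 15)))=-41.68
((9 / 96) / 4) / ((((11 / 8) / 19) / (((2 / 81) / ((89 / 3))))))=19 / 70488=0.00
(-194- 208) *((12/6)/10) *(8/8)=-402/5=-80.40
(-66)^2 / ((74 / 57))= 124146 / 37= 3355.30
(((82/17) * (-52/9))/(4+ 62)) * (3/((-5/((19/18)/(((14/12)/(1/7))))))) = 40508/1237005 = 0.03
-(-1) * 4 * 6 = 24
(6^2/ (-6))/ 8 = -3/ 4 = -0.75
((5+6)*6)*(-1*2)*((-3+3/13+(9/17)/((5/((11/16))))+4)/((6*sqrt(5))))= -253517*sqrt(5)/44200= -12.83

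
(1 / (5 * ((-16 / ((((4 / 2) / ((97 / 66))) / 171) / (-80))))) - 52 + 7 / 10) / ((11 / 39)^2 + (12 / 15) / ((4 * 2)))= -230086896663 / 805317280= -285.71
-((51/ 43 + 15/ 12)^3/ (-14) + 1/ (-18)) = 697659667/ 641144448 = 1.09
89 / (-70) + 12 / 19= -851 / 1330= -0.64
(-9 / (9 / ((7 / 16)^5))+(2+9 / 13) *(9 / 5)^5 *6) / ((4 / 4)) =305.22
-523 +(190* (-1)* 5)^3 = -857375523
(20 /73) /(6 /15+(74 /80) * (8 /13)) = 1300 /4599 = 0.28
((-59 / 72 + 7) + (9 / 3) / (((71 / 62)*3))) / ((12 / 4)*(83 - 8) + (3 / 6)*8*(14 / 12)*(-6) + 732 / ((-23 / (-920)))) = 36059 / 150686424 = 0.00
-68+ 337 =269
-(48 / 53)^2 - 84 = -238260 / 2809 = -84.82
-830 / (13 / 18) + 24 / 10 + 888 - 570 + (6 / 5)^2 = -268902 / 325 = -827.39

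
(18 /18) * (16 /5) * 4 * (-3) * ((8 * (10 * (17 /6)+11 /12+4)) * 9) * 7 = -3217536 /5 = -643507.20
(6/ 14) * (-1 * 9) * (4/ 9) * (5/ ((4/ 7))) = -15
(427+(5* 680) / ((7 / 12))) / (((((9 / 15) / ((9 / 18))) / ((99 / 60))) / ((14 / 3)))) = 481679 / 12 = 40139.92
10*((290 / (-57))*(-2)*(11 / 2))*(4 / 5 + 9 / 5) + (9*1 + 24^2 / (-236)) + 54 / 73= 359014489 / 245499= 1462.39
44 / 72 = 11 / 18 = 0.61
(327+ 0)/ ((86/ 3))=981/ 86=11.41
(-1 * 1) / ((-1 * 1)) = 1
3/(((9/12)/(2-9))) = -28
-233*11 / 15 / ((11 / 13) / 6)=-6058 / 5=-1211.60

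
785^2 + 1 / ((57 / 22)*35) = 1229368897 / 1995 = 616225.01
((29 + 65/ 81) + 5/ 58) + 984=4763249/ 4698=1013.89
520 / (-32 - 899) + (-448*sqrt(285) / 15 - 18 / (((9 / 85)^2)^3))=-702252428799230 / 54974619 - 448*sqrt(285) / 15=-12774625.09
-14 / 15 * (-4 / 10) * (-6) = -56 / 25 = -2.24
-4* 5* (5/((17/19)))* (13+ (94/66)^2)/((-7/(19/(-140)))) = -602870/18513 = -32.56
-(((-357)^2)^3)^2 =-4285668681360310036179623022801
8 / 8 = 1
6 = 6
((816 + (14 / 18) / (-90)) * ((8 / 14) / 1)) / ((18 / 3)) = 660953 / 8505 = 77.71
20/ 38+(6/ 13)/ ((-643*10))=417893/ 794105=0.53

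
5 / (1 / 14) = 70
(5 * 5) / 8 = 25 / 8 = 3.12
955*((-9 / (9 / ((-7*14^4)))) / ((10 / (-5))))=-128405480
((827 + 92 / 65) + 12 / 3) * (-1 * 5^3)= -1352675 / 13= -104051.92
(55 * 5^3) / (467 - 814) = -6875 / 347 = -19.81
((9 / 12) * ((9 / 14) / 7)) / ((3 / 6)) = 27 / 196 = 0.14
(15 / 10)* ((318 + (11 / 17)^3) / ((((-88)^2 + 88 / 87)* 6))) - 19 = -251458769753 / 13241832032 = -18.99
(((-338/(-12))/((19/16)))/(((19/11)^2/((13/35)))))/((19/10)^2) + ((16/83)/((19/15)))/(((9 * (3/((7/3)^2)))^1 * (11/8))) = 1077111727840/1281804645429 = 0.84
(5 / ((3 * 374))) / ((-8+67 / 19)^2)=0.00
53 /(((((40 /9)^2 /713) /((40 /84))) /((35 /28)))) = 1020303 /896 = 1138.73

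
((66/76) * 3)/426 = 33/5396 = 0.01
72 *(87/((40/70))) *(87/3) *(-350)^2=38942505000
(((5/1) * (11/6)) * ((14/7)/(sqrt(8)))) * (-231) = -4235 * sqrt(2)/4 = -1497.30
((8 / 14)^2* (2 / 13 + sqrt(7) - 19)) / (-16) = 5 / 13 - sqrt(7) / 49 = 0.33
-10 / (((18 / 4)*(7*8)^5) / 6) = -5 / 206524416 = -0.00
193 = 193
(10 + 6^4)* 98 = 127988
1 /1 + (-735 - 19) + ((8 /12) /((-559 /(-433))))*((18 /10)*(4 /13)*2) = -27339471 /36335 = -752.43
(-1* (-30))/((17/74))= 2220/17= 130.59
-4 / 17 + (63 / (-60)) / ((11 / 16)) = -1648 / 935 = -1.76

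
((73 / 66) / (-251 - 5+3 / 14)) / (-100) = 511 / 11817300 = 0.00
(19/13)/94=19/1222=0.02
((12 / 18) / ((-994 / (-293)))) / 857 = 293 / 1277787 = 0.00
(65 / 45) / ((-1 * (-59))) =13 / 531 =0.02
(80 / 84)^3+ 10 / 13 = 196610 / 120393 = 1.63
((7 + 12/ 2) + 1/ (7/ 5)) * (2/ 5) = 192/ 35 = 5.49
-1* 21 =-21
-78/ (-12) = 13/ 2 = 6.50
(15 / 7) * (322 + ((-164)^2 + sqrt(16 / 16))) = 408285 / 7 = 58326.43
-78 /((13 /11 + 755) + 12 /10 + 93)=-4290 /46771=-0.09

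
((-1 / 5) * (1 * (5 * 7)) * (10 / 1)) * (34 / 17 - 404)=28140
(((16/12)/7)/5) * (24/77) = 32/2695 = 0.01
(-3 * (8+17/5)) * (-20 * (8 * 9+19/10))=252738/5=50547.60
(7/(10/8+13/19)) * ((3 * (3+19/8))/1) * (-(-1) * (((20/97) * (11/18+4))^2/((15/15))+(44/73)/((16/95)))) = 815025805285/3115583352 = 261.60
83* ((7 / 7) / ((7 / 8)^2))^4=1392508928 / 5764801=241.55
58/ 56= 29/ 28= 1.04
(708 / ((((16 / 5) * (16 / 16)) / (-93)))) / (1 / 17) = -1399185 / 4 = -349796.25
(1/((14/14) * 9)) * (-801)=-89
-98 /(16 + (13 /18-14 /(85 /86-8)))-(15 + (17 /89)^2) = -20.27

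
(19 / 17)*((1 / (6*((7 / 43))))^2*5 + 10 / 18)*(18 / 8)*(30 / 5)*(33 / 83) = 19233225 / 553112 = 34.77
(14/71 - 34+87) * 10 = 37770/71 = 531.97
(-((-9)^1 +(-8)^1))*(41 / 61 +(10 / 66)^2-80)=-89558482 / 66429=-1348.18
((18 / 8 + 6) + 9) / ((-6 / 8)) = -23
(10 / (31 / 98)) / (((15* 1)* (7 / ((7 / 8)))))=49 / 186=0.26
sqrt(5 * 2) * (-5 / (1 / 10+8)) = -50 * sqrt(10) / 81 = -1.95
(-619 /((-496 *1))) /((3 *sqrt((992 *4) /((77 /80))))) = 619 *sqrt(23870) /14760960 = 0.01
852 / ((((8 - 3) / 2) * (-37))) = -1704 / 185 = -9.21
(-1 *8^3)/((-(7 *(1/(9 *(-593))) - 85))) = -683136/113413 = -6.02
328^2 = 107584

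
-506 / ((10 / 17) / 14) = -60214 / 5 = -12042.80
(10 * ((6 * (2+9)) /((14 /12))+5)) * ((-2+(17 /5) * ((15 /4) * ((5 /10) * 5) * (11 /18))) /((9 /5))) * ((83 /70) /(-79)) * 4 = -150067735 /418068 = -358.96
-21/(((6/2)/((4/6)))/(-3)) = 14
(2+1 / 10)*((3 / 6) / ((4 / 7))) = 147 / 80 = 1.84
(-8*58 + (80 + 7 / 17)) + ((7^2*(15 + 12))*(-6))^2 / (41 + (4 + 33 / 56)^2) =373113141967 / 367625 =1014928.64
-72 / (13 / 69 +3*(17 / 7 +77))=-34776 / 115183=-0.30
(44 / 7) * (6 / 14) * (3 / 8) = 99 / 98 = 1.01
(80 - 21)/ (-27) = -2.19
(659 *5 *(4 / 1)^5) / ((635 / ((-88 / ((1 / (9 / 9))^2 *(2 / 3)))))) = -701383.56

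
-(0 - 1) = 1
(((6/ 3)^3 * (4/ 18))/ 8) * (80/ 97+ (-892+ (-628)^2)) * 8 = 610700864/ 873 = 699542.80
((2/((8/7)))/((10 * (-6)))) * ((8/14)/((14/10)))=-1/84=-0.01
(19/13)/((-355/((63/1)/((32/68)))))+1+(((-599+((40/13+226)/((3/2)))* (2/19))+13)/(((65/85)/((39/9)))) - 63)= -20784225439/6313320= -3292.12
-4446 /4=-2223 /2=-1111.50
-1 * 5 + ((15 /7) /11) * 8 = -3.44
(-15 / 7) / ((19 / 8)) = -0.90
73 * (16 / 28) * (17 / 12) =1241 / 21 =59.10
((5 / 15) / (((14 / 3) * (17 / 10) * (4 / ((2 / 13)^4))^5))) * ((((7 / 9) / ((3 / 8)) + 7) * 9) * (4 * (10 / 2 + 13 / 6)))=15411200 / 2907759457556762314136553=0.00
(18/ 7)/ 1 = 18/ 7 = 2.57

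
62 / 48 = 31 / 24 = 1.29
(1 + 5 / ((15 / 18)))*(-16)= -112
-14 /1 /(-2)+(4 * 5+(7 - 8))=26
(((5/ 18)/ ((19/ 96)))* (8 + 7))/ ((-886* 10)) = -20/ 8417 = -0.00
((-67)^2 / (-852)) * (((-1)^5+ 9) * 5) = -44890 / 213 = -210.75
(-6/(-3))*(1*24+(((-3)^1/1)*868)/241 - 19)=-2798/241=-11.61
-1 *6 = -6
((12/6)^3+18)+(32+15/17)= 1001/17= 58.88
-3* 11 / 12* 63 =-693 / 4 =-173.25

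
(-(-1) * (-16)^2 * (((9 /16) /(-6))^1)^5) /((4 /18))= -2187 /262144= -0.01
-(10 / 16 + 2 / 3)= -31 / 24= -1.29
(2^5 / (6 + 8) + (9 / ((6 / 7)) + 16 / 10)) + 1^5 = 1077 / 70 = 15.39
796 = 796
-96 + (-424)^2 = 179680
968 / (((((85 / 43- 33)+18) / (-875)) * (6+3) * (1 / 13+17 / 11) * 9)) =18600725 / 37584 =494.91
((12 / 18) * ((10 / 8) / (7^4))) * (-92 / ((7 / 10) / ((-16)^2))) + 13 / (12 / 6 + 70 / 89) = -87685303 / 12504408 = -7.01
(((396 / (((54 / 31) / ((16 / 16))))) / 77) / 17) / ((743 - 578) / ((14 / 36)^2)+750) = 7 / 74205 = 0.00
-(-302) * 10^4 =3020000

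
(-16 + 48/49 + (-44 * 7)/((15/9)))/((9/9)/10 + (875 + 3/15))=-97912/428897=-0.23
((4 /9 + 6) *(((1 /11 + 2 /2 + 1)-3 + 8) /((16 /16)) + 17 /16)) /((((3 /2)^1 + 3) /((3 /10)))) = 8323 /2376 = 3.50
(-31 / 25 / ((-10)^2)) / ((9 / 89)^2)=-1.21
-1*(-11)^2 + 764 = 643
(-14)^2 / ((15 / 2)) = 392 / 15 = 26.13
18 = 18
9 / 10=0.90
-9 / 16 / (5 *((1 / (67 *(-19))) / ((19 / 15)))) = 72561 / 400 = 181.40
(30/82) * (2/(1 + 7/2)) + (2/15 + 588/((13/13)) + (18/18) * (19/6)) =727499/1230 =591.46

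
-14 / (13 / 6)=-84 / 13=-6.46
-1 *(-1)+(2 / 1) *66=133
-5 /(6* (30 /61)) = -61 /36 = -1.69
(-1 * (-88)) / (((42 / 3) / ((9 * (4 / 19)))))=1584 / 133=11.91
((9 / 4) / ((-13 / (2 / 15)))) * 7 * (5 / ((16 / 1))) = -21 / 416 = -0.05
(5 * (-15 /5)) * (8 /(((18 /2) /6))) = -80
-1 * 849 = -849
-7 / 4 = -1.75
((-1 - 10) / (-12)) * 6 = 5.50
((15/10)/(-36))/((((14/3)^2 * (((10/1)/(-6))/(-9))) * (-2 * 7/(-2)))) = -0.00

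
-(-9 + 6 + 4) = -1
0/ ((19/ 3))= 0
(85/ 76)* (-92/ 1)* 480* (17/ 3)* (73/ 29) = -388184800/ 551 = -704509.62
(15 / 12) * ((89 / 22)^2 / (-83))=-39605 / 160688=-0.25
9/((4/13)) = 117/4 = 29.25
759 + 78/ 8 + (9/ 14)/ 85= 1829643/ 2380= 768.76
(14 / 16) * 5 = 35 / 8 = 4.38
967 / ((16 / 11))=10637 / 16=664.81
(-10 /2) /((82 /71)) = -355 /82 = -4.33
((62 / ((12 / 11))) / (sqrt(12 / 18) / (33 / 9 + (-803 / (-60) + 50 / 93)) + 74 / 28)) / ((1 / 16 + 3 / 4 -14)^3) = -387128226814816256 / 41274211695453574473 + 2776210968903680* sqrt(6) / 41274211695453574473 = -0.01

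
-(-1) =1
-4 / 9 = -0.44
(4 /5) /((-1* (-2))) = 2 /5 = 0.40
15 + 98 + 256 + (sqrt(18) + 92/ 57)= 3*sqrt(2) + 21125/ 57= 374.86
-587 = -587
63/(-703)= -63/703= -0.09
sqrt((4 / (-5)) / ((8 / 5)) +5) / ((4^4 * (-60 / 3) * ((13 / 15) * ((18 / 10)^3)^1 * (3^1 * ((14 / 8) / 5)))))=-625 * sqrt(2) / 11321856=-0.00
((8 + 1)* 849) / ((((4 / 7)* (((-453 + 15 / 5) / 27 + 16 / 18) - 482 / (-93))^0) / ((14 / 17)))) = 374409 / 34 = 11012.03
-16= -16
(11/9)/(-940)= -11/8460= -0.00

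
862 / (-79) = -862 / 79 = -10.91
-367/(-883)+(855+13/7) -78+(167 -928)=112944/6181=18.27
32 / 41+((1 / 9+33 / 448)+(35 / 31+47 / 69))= 327135385 / 117867456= 2.78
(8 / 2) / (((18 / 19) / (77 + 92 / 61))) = 181982 / 549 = 331.48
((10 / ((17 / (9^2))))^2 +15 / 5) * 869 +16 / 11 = 1975448.94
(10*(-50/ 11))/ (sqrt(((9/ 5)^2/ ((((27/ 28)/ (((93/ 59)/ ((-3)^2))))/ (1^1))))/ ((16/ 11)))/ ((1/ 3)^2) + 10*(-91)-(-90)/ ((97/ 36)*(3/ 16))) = 423405000*sqrt(140833)/ 327048737268847 + 655283500000/ 10549959266737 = 0.06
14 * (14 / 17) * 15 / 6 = 490 / 17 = 28.82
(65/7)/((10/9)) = 8.36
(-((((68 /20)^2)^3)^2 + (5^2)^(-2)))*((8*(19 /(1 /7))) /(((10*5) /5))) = -309955030414045352 /1220703125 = -253915160.92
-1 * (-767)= 767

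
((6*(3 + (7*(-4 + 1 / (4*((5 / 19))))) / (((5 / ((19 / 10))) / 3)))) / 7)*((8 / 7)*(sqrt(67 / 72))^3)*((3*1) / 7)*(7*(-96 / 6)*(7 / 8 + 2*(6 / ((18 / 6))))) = 18586269*sqrt(134) / 49000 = 4390.85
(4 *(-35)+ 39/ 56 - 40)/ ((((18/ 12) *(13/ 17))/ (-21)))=3282.63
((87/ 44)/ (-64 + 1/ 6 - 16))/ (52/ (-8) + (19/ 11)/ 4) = 174/ 42631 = 0.00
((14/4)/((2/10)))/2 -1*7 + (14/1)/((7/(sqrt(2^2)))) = 23/4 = 5.75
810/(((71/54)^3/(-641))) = -81756883440/357911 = -228427.97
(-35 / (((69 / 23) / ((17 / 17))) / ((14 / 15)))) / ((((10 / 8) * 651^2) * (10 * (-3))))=4 / 5838075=0.00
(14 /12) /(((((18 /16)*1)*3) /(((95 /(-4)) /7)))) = -95 /81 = -1.17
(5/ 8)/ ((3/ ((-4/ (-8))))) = 5/ 48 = 0.10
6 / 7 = 0.86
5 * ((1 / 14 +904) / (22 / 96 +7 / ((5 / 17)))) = 7594200 / 40369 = 188.12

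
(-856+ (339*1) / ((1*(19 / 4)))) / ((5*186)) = -7454 / 8835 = -0.84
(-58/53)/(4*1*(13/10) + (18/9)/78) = -11310/54007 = -0.21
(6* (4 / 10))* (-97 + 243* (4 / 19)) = -10452 / 95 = -110.02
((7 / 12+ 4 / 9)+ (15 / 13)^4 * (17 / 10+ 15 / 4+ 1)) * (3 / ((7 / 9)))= 19217823 / 399854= 48.06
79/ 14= 5.64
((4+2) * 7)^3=74088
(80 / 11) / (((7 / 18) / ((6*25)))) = 216000 / 77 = 2805.19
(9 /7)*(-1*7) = -9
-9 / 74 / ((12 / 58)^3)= -24389 / 1776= -13.73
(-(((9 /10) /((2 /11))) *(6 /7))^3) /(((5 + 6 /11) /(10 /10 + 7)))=-288178803 /2615375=-110.19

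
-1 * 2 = -2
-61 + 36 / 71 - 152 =-15087 / 71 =-212.49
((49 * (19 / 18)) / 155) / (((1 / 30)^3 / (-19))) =-171183.87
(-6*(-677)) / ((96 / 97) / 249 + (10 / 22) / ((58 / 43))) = 20864617356 / 1751381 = 11913.24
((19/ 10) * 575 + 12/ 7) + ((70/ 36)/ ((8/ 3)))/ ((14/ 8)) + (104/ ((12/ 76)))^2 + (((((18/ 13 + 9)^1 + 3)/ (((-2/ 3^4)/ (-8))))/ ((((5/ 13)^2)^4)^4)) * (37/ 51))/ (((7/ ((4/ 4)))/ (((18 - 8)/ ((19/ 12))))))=53983270769472827.67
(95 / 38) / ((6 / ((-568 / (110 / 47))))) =-3337 / 33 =-101.12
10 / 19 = 0.53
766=766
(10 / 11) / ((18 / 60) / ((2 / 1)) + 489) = 200 / 107613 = 0.00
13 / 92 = 0.14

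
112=112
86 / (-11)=-86 / 11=-7.82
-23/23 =-1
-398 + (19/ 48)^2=-916631/ 2304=-397.84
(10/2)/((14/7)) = 5/2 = 2.50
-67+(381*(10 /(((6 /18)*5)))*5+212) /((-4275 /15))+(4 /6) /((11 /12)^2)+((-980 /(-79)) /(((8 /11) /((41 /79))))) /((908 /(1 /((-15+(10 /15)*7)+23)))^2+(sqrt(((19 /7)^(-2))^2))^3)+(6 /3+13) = -2219349763232190269575511953 /24108761717658651084398490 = -92.06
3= 3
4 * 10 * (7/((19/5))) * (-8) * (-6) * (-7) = -24757.89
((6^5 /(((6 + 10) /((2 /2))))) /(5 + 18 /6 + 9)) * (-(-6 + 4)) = 972 /17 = 57.18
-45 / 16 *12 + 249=861 / 4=215.25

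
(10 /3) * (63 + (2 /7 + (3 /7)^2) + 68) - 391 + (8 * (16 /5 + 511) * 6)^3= 276278619203464739 /18375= 15035571113113.73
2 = 2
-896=-896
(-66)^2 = 4356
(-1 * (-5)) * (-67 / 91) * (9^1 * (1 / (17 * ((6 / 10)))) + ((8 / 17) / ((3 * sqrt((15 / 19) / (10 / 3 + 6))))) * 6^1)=-15.16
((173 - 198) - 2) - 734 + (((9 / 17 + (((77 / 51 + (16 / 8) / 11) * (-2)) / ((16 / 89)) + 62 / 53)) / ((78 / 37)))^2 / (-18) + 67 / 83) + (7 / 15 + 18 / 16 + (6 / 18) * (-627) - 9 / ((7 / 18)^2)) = -129875526388816025403559 / 125997904672914193920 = -1030.78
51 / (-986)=-3 / 58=-0.05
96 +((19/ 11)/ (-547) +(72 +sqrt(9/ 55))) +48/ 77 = 3 *sqrt(55)/ 55 +7102115/ 42119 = 169.02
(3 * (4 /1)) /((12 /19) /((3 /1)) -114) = -114 /1081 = -0.11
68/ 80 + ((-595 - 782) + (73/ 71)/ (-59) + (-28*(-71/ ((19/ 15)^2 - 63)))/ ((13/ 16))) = -10652279262837/ 7522689980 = -1416.02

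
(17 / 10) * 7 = 119 / 10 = 11.90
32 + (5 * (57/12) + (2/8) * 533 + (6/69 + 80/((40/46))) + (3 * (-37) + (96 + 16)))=282.09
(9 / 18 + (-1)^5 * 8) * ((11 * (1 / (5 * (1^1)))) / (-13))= 33 / 26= 1.27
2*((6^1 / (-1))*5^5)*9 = -337500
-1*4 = -4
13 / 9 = 1.44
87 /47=1.85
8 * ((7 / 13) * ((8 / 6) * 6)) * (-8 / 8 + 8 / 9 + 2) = 7616 / 117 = 65.09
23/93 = 0.25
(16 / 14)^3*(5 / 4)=640 / 343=1.87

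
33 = 33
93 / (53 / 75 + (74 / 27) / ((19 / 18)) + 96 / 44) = 161975 / 9553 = 16.96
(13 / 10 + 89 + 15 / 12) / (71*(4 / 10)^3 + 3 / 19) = 869725 / 44668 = 19.47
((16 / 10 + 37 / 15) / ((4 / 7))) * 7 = 49.82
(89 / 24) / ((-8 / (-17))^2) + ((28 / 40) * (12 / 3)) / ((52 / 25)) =361253 / 19968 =18.09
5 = 5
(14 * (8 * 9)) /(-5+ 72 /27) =-432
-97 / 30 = -3.23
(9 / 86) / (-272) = -0.00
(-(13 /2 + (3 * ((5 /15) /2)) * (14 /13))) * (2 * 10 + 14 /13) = -148.35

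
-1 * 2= -2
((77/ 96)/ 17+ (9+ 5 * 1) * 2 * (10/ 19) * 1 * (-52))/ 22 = -23760457/ 682176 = -34.83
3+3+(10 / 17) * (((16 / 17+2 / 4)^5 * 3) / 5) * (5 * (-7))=-27342694521 / 386201104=-70.80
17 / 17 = 1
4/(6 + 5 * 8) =2/23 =0.09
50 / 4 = 25 / 2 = 12.50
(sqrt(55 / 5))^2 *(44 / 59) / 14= 0.59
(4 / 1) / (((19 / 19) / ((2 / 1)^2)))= 16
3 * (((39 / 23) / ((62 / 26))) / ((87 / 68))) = 34476 / 20677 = 1.67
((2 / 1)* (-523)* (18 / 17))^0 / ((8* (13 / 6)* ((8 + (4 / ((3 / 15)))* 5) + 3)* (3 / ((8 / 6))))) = 1 / 4329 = 0.00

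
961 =961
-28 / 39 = -0.72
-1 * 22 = -22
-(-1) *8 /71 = 8 /71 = 0.11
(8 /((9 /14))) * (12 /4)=112 /3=37.33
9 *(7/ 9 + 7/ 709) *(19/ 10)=13.47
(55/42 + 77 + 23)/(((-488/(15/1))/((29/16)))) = -5.64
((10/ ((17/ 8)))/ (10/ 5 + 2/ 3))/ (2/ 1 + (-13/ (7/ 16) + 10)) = -105/ 1054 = -0.10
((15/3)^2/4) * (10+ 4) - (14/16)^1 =693/8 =86.62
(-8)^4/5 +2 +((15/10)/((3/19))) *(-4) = 3916/5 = 783.20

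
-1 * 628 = -628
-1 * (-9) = 9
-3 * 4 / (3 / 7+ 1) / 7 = -6 / 5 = -1.20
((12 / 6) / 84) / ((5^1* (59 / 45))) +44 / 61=36527 / 50386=0.72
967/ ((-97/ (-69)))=66723/ 97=687.87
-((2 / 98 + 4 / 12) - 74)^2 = -117202276 / 21609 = -5423.77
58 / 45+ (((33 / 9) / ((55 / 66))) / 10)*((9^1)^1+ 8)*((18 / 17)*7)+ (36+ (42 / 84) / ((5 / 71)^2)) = 87097 / 450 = 193.55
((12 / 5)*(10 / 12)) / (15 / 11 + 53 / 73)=803 / 839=0.96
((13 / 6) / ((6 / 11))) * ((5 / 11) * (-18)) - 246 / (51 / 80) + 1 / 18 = -64004 / 153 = -418.33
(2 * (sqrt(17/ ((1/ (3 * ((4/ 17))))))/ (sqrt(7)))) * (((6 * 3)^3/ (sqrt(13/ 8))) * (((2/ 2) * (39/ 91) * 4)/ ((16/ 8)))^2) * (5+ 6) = 18475776 * sqrt(546)/ 4459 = 96819.21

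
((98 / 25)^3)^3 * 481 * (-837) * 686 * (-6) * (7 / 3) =3223720396178156010625542144 / 3814697265625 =845078959535726.53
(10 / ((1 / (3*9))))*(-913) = -246510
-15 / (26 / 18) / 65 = -0.16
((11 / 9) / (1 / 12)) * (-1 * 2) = -88 / 3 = -29.33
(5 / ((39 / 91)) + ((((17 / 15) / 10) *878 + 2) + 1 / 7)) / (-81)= -59491 / 42525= -1.40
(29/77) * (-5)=-145/77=-1.88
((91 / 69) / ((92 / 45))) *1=1365 / 2116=0.65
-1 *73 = -73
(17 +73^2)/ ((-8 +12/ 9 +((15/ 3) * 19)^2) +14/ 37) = 53946/ 91007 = 0.59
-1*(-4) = 4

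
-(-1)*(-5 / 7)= -5 / 7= -0.71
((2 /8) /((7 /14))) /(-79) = -1 /158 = -0.01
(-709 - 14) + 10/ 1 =-713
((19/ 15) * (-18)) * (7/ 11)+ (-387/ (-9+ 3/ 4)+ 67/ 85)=2821/ 85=33.19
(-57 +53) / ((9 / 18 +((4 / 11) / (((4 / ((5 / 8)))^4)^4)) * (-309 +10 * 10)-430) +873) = -1208925819614629174706176 / 134039650249769110575625389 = -0.01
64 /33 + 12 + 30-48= -134 /33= -4.06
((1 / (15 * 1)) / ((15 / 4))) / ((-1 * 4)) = -0.00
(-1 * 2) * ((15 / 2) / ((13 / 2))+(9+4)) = -368 / 13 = -28.31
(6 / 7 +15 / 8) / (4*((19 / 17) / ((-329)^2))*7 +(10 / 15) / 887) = 15289065549 / 5823824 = 2625.26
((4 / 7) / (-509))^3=-0.00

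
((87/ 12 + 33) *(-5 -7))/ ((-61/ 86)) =41538/ 61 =680.95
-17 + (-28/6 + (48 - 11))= 46/3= 15.33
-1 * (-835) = 835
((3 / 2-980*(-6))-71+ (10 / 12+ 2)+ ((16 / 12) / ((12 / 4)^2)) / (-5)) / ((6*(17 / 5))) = 392398 / 1377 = 284.97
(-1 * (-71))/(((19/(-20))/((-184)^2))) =-48075520/19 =-2530290.53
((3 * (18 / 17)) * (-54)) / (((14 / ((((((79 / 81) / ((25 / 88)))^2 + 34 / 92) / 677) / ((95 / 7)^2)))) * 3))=-16050332263 / 40314048890625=-0.00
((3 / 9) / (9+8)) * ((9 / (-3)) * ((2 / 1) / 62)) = -1 / 527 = -0.00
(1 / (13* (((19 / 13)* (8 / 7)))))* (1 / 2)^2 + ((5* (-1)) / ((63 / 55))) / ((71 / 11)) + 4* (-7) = -77956241 / 2719584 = -28.66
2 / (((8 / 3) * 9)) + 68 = 817 / 12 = 68.08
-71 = -71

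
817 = 817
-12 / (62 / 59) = -354 / 31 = -11.42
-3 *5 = -15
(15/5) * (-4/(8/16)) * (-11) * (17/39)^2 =25432/507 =50.16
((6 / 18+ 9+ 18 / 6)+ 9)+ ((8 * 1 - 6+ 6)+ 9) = 115 / 3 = 38.33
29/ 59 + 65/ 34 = 2.40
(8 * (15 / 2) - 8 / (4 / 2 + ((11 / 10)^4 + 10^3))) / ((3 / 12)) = 2407993840 / 10034641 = 239.97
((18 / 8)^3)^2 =531441 / 4096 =129.75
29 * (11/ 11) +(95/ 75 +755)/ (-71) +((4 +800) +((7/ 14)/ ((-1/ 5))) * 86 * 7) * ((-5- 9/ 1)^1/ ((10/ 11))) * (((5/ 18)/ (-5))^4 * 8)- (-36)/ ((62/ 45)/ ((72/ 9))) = 32954294531/ 144407610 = 228.20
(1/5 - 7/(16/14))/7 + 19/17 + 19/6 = 49093/14280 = 3.44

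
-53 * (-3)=159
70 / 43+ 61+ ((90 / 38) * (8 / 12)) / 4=63.02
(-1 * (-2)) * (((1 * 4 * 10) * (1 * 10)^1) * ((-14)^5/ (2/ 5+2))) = -537824000/ 3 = -179274666.67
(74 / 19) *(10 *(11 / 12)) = 2035 / 57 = 35.70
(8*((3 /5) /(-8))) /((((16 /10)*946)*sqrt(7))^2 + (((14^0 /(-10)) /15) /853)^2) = -9822721500 /262543250932300801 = -0.00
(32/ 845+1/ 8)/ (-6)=-0.03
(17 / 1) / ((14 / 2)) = 17 / 7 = 2.43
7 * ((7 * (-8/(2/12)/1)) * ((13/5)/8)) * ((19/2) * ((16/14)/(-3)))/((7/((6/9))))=3952/15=263.47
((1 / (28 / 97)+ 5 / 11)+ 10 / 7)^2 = 2712609 / 94864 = 28.59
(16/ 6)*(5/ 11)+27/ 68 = 3611/ 2244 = 1.61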